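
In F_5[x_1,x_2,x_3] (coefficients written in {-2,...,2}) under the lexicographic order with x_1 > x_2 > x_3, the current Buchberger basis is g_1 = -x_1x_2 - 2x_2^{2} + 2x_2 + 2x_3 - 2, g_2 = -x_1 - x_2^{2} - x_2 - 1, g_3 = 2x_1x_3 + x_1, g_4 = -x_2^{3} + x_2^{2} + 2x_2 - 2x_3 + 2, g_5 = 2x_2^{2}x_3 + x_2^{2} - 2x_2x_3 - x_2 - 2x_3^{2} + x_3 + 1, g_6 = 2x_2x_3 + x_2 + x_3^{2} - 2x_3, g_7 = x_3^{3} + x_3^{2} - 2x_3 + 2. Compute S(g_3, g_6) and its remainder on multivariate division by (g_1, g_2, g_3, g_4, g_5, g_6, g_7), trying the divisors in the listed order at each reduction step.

lcm(LM(g_3), LM(g_6)) = x_1x_2x_3.
S = (lcm/LT(g_3))·g_3 − (lcm/LT(g_6))·g_6 = 2x_1x_3^{2} + x_1x_3.
Reduce S modulo (g_1, g_2, g_3, g_4, g_5, g_6, g_7) in that order:
  leading term x_1x_3^{2}: subtract (-2x_3^{2})·g_2 from 2x_1x_3^{2} + x_1x_3 → x_1x_3 - 2x_2^{2}x_3^{2} - 2x_2x_3^{2} - 2x_3^{2}
  leading term x_1x_3: subtract (-x_3)·g_2 from x_1x_3 - 2x_2^{2}x_3^{2} - 2x_2x_3^{2} - 2x_3^{2} → -2x_2^{2}x_3^{2} - x_2^{2}x_3 - 2x_2x_3^{2} - x_2x_3 - 2x_3^{2} - x_3
  leading term x_2^{2}x_3^{2}: subtract (-x_3)·g_5 from -2x_2^{2}x_3^{2} - x_2^{2}x_3 - 2x_2x_3^{2} - x_2x_3 - 2x_3^{2} - x_3 → x_2x_3^{2} - 2x_2x_3 - 2x_3^{3} - x_3^{2}
  leading term x_2x_3^{2}: subtract (-2x_3)·g_6 from x_2x_3^{2} - 2x_2x_3 - 2x_3^{3} - x_3^{2} → 0
The remainder is 0, so this S-polynomial contributes no new basis element.

S(g_3, g_6) = 2x_1x_3^{2} + x_1x_3; remainder on division = 0.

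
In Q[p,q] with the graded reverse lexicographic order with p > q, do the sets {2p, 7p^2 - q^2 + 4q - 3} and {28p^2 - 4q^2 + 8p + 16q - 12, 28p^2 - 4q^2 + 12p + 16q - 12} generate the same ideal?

Yes, the ideals are equal.

Equality of ideals is decidable: compute both reduced Gröbner bases (unique for the ordering) and check whether they agree.
Buchberger on the first generating set:
f_1 = 2p, LT = p.
f_2 = 7p^2 - q^2 + 4q - 3, LT = p^2.

S(f_1,f_2): lcm = p^2. S = 1/7q^2 - 4/7q + 3/7.
  leading term q^2: no divisor's leading term divides it; move 1/7q^2 to the remainder.
  leading term q: no divisor's leading term divides it; move -4/7q to the remainder.
  leading term 1: no divisor's leading term divides it; move 3/7 to the remainder.
  remainder 1/7q^2 - 4/7q + 3/7 ≠ 0; add g_3 = 1/7q^2 - 4/7q + 3/7 to the basis.

The other S-polynomials (S(f_1,g_3), S(f_2,g_3)) all reduce to 0 modulo the current basis, so we have a Gröbner basis.
Inter-reduce: drop elements whose leading term is divisible by another's, tail-reduce, and make monic.
Reduced Gröbner basis: {q^2 - 4q + 3, p}.

Buchberger on the second generating set:
h_1 = 28p^2 - 4q^2 + 8p + 16q - 12, LT = p^2.
h_2 = 28p^2 - 4q^2 + 12p + 16q - 12, LT = p^2.

S(h_1,h_2): lcm = p^2. S = -1/7p.
  leading term p: no divisor's leading term divides it; move -1/7p to the remainder.
  remainder -1/7p ≠ 0; add k_3 = -1/7p to the basis.

S(h_1,k_3): lcm = p^2. S = -1/7q^2 + 2/7p + 4/7q - 3/7.
  leading term q^2: no divisor's leading term divides it; move -1/7q^2 to the remainder.
  leading term p: subtract (-2)·k_3 from 2/7p + 4/7q - 3/7 → 4/7q - 3/7
  leading term q: no divisor's leading term divides it; move 4/7q to the remainder.
  leading term 1: no divisor's leading term divides it; move -3/7 to the remainder.
  remainder -1/7q^2 + 4/7q - 3/7 ≠ 0; add k_4 = -1/7q^2 + 4/7q - 3/7 to the basis.

The other S-polynomials (S(h_2,k_3), S(h_1,k_4), S(h_2,k_4), S(k_3,k_4)) all reduce to 0 modulo the current basis, so we have a Gröbner basis.
Inter-reduce: drop elements whose leading term is divisible by another's, tail-reduce, and make monic.
Reduced Gröbner basis: {q^2 - 4q + 3, p}.

These coincide, so the ideals are equal.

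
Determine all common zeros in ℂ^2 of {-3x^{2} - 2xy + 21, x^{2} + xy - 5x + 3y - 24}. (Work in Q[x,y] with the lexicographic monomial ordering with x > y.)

Compute a lex Gröbner basis by Buchberger's algorithm.
f_1 = -3x^{2} - 2xy + 21, LT = x^{2}.
f_2 = x^{2} + xy - 5x + 3y - 24, LT = x^{2}.

S(f_1,f_2): lcm = x^{2}. S = -\tfrac{1}{3}xy + 5x - 3y + 17.
  leading term xy: no divisor's leading term divides it; move -\tfrac{1}{3}xy to the remainder.
  leading term x: no divisor's leading term divides it; move 5x to the remainder.
  leading term y: no divisor's leading term divides it; move -3y to the remainder.
  leading term 1: no divisor's leading term divides it; move 17 to the remainder.
  remainder -\tfrac{1}{3}xy + 5x - 3y + 17 ≠ 0; add h_3 = -\tfrac{1}{3}xy + 5x - 3y + 17 to the basis.

S(f_1,h_3): lcm = x^{2}y. S = 15x^{2} + \tfrac{2}{3}xy^{2} - 9xy + 51x - 7y.
  leading term x^{2}: subtract (-5)·f_1 from 15x^{2} + \tfrac{2}{3}xy^{2} - 9xy + 51x - 7y → \tfrac{2}{3}xy^{2} - 19xy + 51x - 7y + 105
  leading term xy^{2}: subtract (-2y)·h_3 from \tfrac{2}{3}xy^{2} - 19xy + 51x - 7y + 105 → -9xy + 51x - 6y^{2} + 27y + 105
  leading term xy: subtract (27)·h_3 from -9xy + 51x - 6y^{2} + 27y + 105 → -84x - 6y^{2} + 108y - 354
  leading term x: no divisor's leading term divides it; move -84x to the remainder.
  leading term y^{2}: no divisor's leading term divides it; move -6y^{2} to the remainder.
  leading term y: no divisor's leading term divides it; move 108y to the remainder.
  leading term 1: no divisor's leading term divides it; move -354 to the remainder.
  remainder -84x - 6y^{2} + 108y - 354 ≠ 0; add h_4 = -84x - 6y^{2} + 108y - 354 to the basis.

S(h_3,h_4): lcm = xy. S = -15x - \tfrac{1}{14}y^{3} + \tfrac{9}{7}y^{2} + \tfrac{67}{14}y - 51.
  leading term x: subtract (\tfrac{5}{28})·h_4 from -15x - \tfrac{1}{14}y^{3} + \tfrac{9}{7}y^{2} + \tfrac{67}{14}y - 51 → -\tfrac{1}{14}y^{3} + \tfrac{33}{14}y^{2} - \tfrac{29}{2}y + \tfrac{171}{14}
  leading term y^{3}: no divisor's leading term divides it; move -\tfrac{1}{14}y^{3} to the remainder.
  leading term y^{2}: no divisor's leading term divides it; move \tfrac{33}{14}y^{2} to the remainder.
  leading term y: no divisor's leading term divides it; move -\tfrac{29}{2}y to the remainder.
  leading term 1: no divisor's leading term divides it; move \tfrac{171}{14} to the remainder.
  remainder -\tfrac{1}{14}y^{3} + \tfrac{33}{14}y^{2} - \tfrac{29}{2}y + \tfrac{171}{14} ≠ 0; add h_5 = -\tfrac{1}{14}y^{3} + \tfrac{33}{14}y^{2} - \tfrac{29}{2}y + \tfrac{171}{14} to the basis.

The other S-polynomials (S(f_2,h_3), S(f_1,h_4), S(f_2,h_4), S(f_1,h_5), S(f_2,h_5), S(h_3,h_5), S(h_4,h_5)) all reduce to 0 modulo the current basis, so we have a Gröbner basis.
Inter-reduce: drop elements whose leading term is divisible by another's, tail-reduce, and make monic.
Reduced Gröbner basis: {x + \tfrac{1}{14}y^{2} - \tfrac{9}{7}y + \tfrac{59}{14}, y^{3} - 33y^{2} + 203y - 171}.

The lex basis is triangular: the last element involves only y. Solving y^{3} - 33y^{2} + 203y - 171 = 0 gives y ∈ {1, sqrt(85) + 16, 16 - sqrt(85)}; substituting each value into the earlier elements determines the remaining variables.
  y = 1: the earlier basis element becomes x + 3 = 0, giving x = -3 — point (-3, 1).
  y = sqrt(85) + 16: the earlier basis element becomes x + 8 + sqrt(85) = 0, giving x = -sqrt(85) - 8 — point (-sqrt(85) - 8, sqrt(85) + 16).
  y = 16 - sqrt(85): the earlier basis element becomes x - sqrt(85) + 8 = 0, giving x = -8 + sqrt(85) — point (-8 + sqrt(85), 16 - sqrt(85)).
Substituting each solution back into the original system confirms all equations vanish.

{(-3, 1), (-sqrt(85) - 8, sqrt(85) + 16), (-8 + sqrt(85), 16 - sqrt(85))}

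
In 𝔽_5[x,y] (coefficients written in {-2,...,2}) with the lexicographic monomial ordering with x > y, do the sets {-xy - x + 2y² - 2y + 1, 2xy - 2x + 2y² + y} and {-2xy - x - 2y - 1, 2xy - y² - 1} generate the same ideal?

Yes, the ideals are equal.

Since reduced Gröbner bases are canonical representatives of ideals under a given ordering, it suffices to compute and compare them.
Buchberger on the first generating set:
f_1 = -xy - x + 2y² - 2y + 1, LT = xy.
f_2 = 2xy - 2x + 2y² + y, LT = xy.

S(f_1,f_2): lcm = xy. S = 2x + 2y² - y - 1.
  reduce S modulo (f_1, f_2):
  remainder 2x + 2y² - y - 1 ≠ 0; add g_3 = 2x + 2y² - y - 1 to the basis.

S(f_1,g_3): lcm = xy. S = x - y³ + y² - 1.
  reduce S modulo (f_1, f_2, g_3):
  remainder -y³ - 2y + 2 ≠ 0; add g_4 = -y³ - 2y + 2 to the basis.

The other S-polynomials (S(f_2,g_3), S(f_1,g_4), S(f_2,g_4), S(g_3,g_4)) all reduce to 0 modulo the current basis, so we have a Gröbner basis.
Inter-reduce: drop elements whose leading term is divisible by another's, tail-reduce, and make monic.
Reduced Gröbner basis: {x + y² + 2y + 2, y³ + 2y - 2}.

Buchberger on the second generating set:
h_1 = -2xy - x - 2y - 1, LT = xy.
h_2 = 2xy - y² - 1, LT = xy.

S(h_1,h_2): lcm = xy. S = -2x - 2y² + y + 1.
  reduce S modulo (h_1, h_2):
  remainder -2x - 2y² + y + 1 ≠ 0; add k_3 = -2x - 2y² + y + 1 to the basis.

S(h_1,k_3): lcm = xy. S = -2x - y³ - 2y² - y - 2.
  reduce S modulo (h_1, h_2, k_3):
  remainder -y³ - 2y + 2 ≠ 0; add k_4 = -y³ - 2y + 2 to the basis.

The other S-polynomials (S(h_2,k_3), S(h_1,k_4), S(h_2,k_4), S(k_3,k_4)) all reduce to 0 modulo the current basis, so we have a Gröbner basis.
Inter-reduce: drop elements whose leading term is divisible by another's, tail-reduce, and make monic.
Reduced Gröbner basis: {x + y² + 2y + 2, y³ + 2y - 2}.

These coincide, so the ideals are equal.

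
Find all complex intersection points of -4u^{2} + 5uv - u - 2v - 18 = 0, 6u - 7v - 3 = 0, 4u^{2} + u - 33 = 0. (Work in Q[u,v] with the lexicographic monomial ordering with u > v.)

{(-3, -3)}

Compute a lex Gröbner basis by Buchberger's algorithm.
f_1 = -4u^{2} + 5uv - u - 2v - 18, LT = u^{2}.
f_2 = 6u - 7v - 3, LT = u.
f_3 = 4u^{2} + u - 33, LT = u^{2}.

S(f_1,f_2): lcm = u^{2}. S = -\tfrac{1}{12}uv + \tfrac{3}{4}u + \tfrac{1}{2}v + \tfrac{9}{2}.
  leading term uv: subtract (-\tfrac{1}{72}v)·f_2 from -\tfrac{1}{12}uv + \tfrac{3}{4}u + \tfrac{1}{2}v + \tfrac{9}{2} → \tfrac{3}{4}u - \tfrac{7}{72}v^{2} + \tfrac{11}{24}v + \tfrac{9}{2}
  leading term u: subtract (\tfrac{1}{8})·f_2 from \tfrac{3}{4}u - \tfrac{7}{72}v^{2} + \tfrac{11}{24}v + \tfrac{9}{2} → -\tfrac{7}{72}v^{2} + \tfrac{4}{3}v + \tfrac{39}{8}
  leading term v^{2}: no divisor's leading term divides it; move -\tfrac{7}{72}v^{2} to the remainder.
  leading term v: no divisor's leading term divides it; move \tfrac{4}{3}v to the remainder.
  leading term 1: no divisor's leading term divides it; move \tfrac{39}{8} to the remainder.
  remainder -\tfrac{7}{72}v^{2} + \tfrac{4}{3}v + \tfrac{39}{8} ≠ 0; add h_4 = -\tfrac{7}{72}v^{2} + \tfrac{4}{3}v + \tfrac{39}{8} to the basis.

S(f_1,f_3): lcm = u^{2}. S = -\tfrac{5}{4}uv + \tfrac{1}{2}v + \tfrac{51}{4}.
  leading term uv: subtract (-\tfrac{5}{24}v)·f_2 from -\tfrac{5}{4}uv + \tfrac{1}{2}v + \tfrac{51}{4} → -\tfrac{35}{24}v^{2} - \tfrac{1}{8}v + \tfrac{51}{4}
  leading term v^{2}: subtract (15)·h_4 from -\tfrac{35}{24}v^{2} - \tfrac{1}{8}v + \tfrac{51}{4} → -\tfrac{161}{8}v - \tfrac{483}{8}
  leading term v: no divisor's leading term divides it; move -\tfrac{161}{8}v to the remainder.
  leading term 1: no divisor's leading term divides it; move -\tfrac{483}{8} to the remainder.
  remainder -\tfrac{161}{8}v - \tfrac{483}{8} ≠ 0; add h_5 = -\tfrac{161}{8}v - \tfrac{483}{8} to the basis.

The other S-polynomials (S(f_2,f_3), S(f_1,h_4), S(f_2,h_4), S(f_3,h_4), S(f_1,h_5), S(f_2,h_5), S(f_3,h_5), S(h_4,h_5)) all reduce to 0 modulo the current basis, so we have a Gröbner basis.
Inter-reduce: drop elements whose leading term is divisible by another's, tail-reduce, and make monic.
Reduced Gröbner basis: {u + 3, v + 3}.

Elimination: the polynomial v + 3 lies in the elimination ideal for v, so v ∈ {-3}. For each such v, the remaining basis elements (now univariate) give the rest of the solution.
  v = -3: the earlier basis element becomes u + 3 = 0, giving u = -3 — point (-3, -3).
Substituting each solution back into the original system confirms all equations vanish.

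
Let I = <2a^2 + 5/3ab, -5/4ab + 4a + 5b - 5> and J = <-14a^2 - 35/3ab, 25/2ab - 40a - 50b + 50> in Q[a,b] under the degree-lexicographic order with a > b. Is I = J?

Since reduced Gröbner bases are canonical representatives of ideals under a given ordering, it suffices to compute and compare them.
Buchberger on the first generating set:
f_1 = 2a^2 + 5/3ab, LT = a^2.
f_2 = -5/4ab + 4a + 5b - 5, LT = ab.

S(f_1,f_2): lcm = a^2b. S = 5/6ab^2 + 16/5a^2 + 4ab - 4a.
  reduce S modulo (f_1, f_2):
  remainder 10/3b^2 + 44/5a + 38/3b - 16 ≠ 0; add g_3 = 10/3b^2 + 44/5a + 38/3b - 16 to the basis.

The other S-polynomials (S(f_1,g_3), S(f_2,g_3)) all reduce to 0 modulo the current basis, so we have a Gröbner basis.
Inter-reduce: drop elements whose leading term is divisible by another's, tail-reduce, and make monic.
Reduced Gröbner basis: {a^2 + 8/3a + 10/3b - 10/3, ab - 16/5a - 4b + 4, b^2 + 66/25a + 19/5b - 24/5}.

Buchberger on the second generating set:
h_1 = -14a^2 - 35/3ab, LT = a^2.
h_2 = 25/2ab - 40a - 50b + 50, LT = ab.

S(h_1,h_2): lcm = a^2b. S = 5/6ab^2 + 16/5a^2 + 4ab - 4a.
  reduce S modulo (h_1, h_2):
  remainder 10/3b^2 + 44/5a + 38/3b - 16 ≠ 0; add k_3 = 10/3b^2 + 44/5a + 38/3b - 16 to the basis.

The other S-polynomials (S(h_1,k_3), S(h_2,k_3)) all reduce to 0 modulo the current basis, so we have a Gröbner basis.
Inter-reduce: drop elements whose leading term is divisible by another's, tail-reduce, and make monic.
Reduced Gröbner basis: {a^2 + 8/3a + 10/3b - 10/3, ab - 16/5a - 4b + 4, b^2 + 66/25a + 19/5b - 24/5}.

The two bases agree; hence the ideals are identical.

Yes, the ideals are equal.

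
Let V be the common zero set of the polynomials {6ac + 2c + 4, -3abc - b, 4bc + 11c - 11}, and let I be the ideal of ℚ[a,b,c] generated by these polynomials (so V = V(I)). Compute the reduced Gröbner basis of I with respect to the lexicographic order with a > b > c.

G = {a + ⅔c + ⅓, b - 11/4c + 11/4, c² - 1}

f_1 = 6ac + 2c + 4, LT = ac.
f_2 = -3abc - b, LT = abc.
f_3 = 4bc + 11c - 11, LT = bc.

S(f_1,f_2): lcm = abc. S = ⅓bc + ⅓b.
  reduce S modulo (f_1, f_2, f_3):
  remainder ⅓b - 11/12c + 11/12 ≠ 0; add g_4 = ⅓b - 11/12c + 11/12 to the basis.

S(f_1,f_3): lcm = abc. S = -11/4ac + 11/4a + ⅓bc + ⅔b.
  reduce S modulo (f_1, f_2, f_3, g_4):
  remainder 11/4a + 11/6c + 11/12 ≠ 0; add g_5 = 11/4a + 11/6c + 11/12 to the basis.

S(f_2,g_4): lcm = abc. S = 11/4ac² - 11/4ac + ⅓b.
  reduce S modulo (f_1, f_2, f_3, g_4, g_5):
  remainder -11/12c² + 11/12 ≠ 0; add g_6 = -11/12c² + 11/12 to the basis.

The other S-polynomials (S(f_2,f_3), S(f_1,g_4), S(f_3,g_4), S(f_1,g_5), S(f_2,g_5), S(f_3,g_5), S(g_4,g_5), S(f_1,g_6), S(f_2,g_6), S(f_3,g_6), S(g_4,g_6), S(g_5,g_6)) all reduce to 0 modulo the current basis, so we have a Gröbner basis.
Inter-reduce: drop elements whose leading term is divisible by another's, tail-reduce, and make monic.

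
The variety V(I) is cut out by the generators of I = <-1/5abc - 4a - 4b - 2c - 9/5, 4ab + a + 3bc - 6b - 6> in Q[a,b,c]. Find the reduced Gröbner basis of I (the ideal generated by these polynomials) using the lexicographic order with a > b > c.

G = {ab + 1/4a + 3/4bc - 3/2b - 3/2, ac - 80a + 3bc^2 - 6bc - 80b - 46c - 36, b^2c^2 - 2b^2c - 80/3b^2 + 14/3bc - 176/3b - 10/3c - 43}

Buchberger's algorithm terminates because the ascending chain of leading-term ideals stabilizes.

f_1 = -1/5abc - 4a - 4b - 2c - 9/5, LT = abc.
f_2 = 4ab + a + 3bc - 6b - 6, LT = ab.

S(f_1,f_2): lcm = abc. S = -1/4ac + 20a - 3/4bc^2 + 3/2bc + 20b + 23/2c + 9.
  reduce S modulo (f_1, f_2):
  remainder -1/4ac + 20a - 3/4bc^2 + 3/2bc + 20b + 23/2c + 9 ≠ 0; add g_3 = -1/4ac + 20a - 3/4bc^2 + 3/2bc + 20b + 23/2c + 9 to the basis.

S(f_1,g_3): lcm = abc. S = 80ab + 20a - 3b^2c^2 + 6b^2c + 80b^2 + 46bc + 56b + 10c + 9.
  reduce S modulo (f_1, f_2, g_3):
  remainder -3b^2c^2 + 6b^2c + 80b^2 - 14bc + 176b + 10c + 129 ≠ 0; add g_4 = -3b^2c^2 + 6b^2c + 80b^2 - 14bc + 176b + 10c + 129 to the basis.

The other S-polynomials (S(f_2,g_3), S(f_1,g_4), S(f_2,g_4), S(g_3,g_4)) all reduce to 0 modulo the current basis, so we have a Gröbner basis.
Inter-reduce: drop elements whose leading term is divisible by another's, tail-reduce, and make monic.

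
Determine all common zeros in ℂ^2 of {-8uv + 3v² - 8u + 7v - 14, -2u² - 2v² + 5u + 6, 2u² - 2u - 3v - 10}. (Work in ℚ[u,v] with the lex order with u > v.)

{(2, -2)}

Compute a lex Gröbner basis by Buchberger's algorithm.
f_1 = -8uv - 8u + 3v² + 7v - 14, LT = uv.
f_2 = -2u² + 5u - 2v² + 6, LT = u².
f_3 = 2u² - 2u - 3v - 10, LT = u².

S(f_1,f_2): lcm = u²v. S = u² - ⅜uv² + 13/8uv + 7/4u - v³ + 3v.
  leading term u²: subtract (-½)·f_2 from u² - ⅜uv² + 13/8uv + 7/4u - v³ + 3v → -⅜uv² + 13/8uv + 17/4u - v³ - v² + 3v + 3
  leading term uv²: subtract (3/64v)·f_1 from -⅜uv² + 13/8uv + 17/4u - v³ - v² + 3v + 3 → 2uv + 17/4u - 73/64v³ - 85/64v² + 117/32v + 3
  leading term uv: subtract (-¼)·f_1 from 2uv + 17/4u - 73/64v³ - 85/64v² + 117/32v + 3 → 9/4u - 73/64v³ - 37/64v² + 173/32v - ½
  leading term u: no divisor's leading term divides it; move 9/4u to the remainder.
  leading term v³: no divisor's leading term divides it; move -73/64v³ to the remainder.
  leading term v²: no divisor's leading term divides it; move -37/64v² to the remainder.
  leading term v: no divisor's leading term divides it; move 173/32v to the remainder.
  leading term 1: no divisor's leading term divides it; move -½ to the remainder.
  remainder 9/4u - 73/64v³ - 37/64v² + 173/32v - ½ ≠ 0; add h_4 = 9/4u - 73/64v³ - 37/64v² + 173/32v - ½ to the basis.

S(f_1,f_3): lcm = u²v. S = u² - ⅜uv² + ⅛uv + 7/4u + 3/2v² + 5v.
  leading term u²: subtract (-½)·f_2 from u² - ⅜uv² + ⅛uv + 7/4u + 3/2v² + 5v → -⅜uv² + ⅛uv + 17/4u + ½v² + 5v + 3
  leading term uv²: subtract (3/64v)·f_1 from -⅜uv² + ⅛uv + 17/4u + ½v² + 5v + 3 → ½uv + 17/4u - 9/64v³ + 11/64v² + 181/32v + 3
  leading term uv: subtract (-1/16)·f_1 from ½uv + 17/4u - 9/64v³ + 11/64v² + 181/32v + 3 → 15/4u - 9/64v³ + 23/64v² + 195/32v + 17/8
  leading term u: subtract (5/3)·h_4 from 15/4u - 9/64v³ + 23/64v² + 195/32v + 17/8 → 169/96v³ + 127/96v² - 35/12v + 71/24
  leading term v³: no divisor's leading term divides it; move 169/96v³ to the remainder.
  leading term v²: no divisor's leading term divides it; move 127/96v² to the remainder.
  leading term v: no divisor's leading term divides it; move -35/12v to the remainder.
  leading term 1: no divisor's leading term divides it; move 71/24 to the remainder.
  remainder 169/96v³ + 127/96v² - 35/12v + 71/24 ≠ 0; add h_5 = 169/96v³ + 127/96v² - 35/12v + 71/24 to the basis.

S(f_2,f_3): lcm = u². S = -3/2u + v² + 3/2v + 2.
  leading term u: subtract (-⅔)·h_4 from -3/2u + v² + 3/2v + 2 → -73/96v³ + 59/96v² + 245/48v + 5/3
  leading term v³: subtract (-73/169)·h_5 from -73/96v³ + 59/96v² + 245/48v + 5/3 → 3207/2704v² + 10395/2704v + 3981/1352
  leading term v²: no divisor's leading term divides it; move 3207/2704v² to the remainder.
  leading term v: no divisor's leading term divides it; move 10395/2704v to the remainder.
  leading term 1: no divisor's leading term divides it; move 3981/1352 to the remainder.
  remainder 3207/2704v² + 10395/2704v + 3981/1352 ≠ 0; add h_6 = 3207/2704v² + 10395/2704v + 3981/1352 to the basis.

S(f_1,h_4): lcm = uv. S = u + 73/144v⁴ + 37/144v³ - 25/9v² - 47/72v + 7/4.
  leading term u: subtract (4/9)·h_4 from u + 73/144v⁴ + 37/144v³ - 25/9v² - 47/72v + 7/4 → 73/144v⁴ + 55/72v³ - 121/48v² - 55/18v + 71/36
  leading term v⁴: subtract (146/507v)·h_5 from 73/144v⁴ + 55/72v³ - 121/48v² - 55/18v + 71/36 → 9319/24336v³ - 40907/24336v² - 23773/6084v + 71/36
  leading term v³: subtract (18638/85683)·h_5 from 9319/24336v³ - 40907/24336v² - 23773/6084v + 71/36 → -224911/114244v² - 373923/114244v + 75899/57122
  leading term v²: subtract (-899644/541983)·h_6 from -224911/114244v² - 373923/114244v + 75899/57122 → 561528/180661v + 1123056/180661
  leading term v: no divisor's leading term divides it; move 561528/180661v to the remainder.
  leading term 1: no divisor's leading term divides it; move 1123056/180661 to the remainder.
  remainder 561528/180661v + 1123056/180661 ≠ 0; add h_7 = 561528/180661v + 1123056/180661 to the basis.

The other S-polynomials (S(f_2,h_4), S(f_3,h_4), S(f_1,h_5), S(f_2,h_5), S(f_3,h_5), S(h_4,h_5), S(f_1,h_6), S(f_2,h_6), S(f_3,h_6), S(h_4,h_6), S(h_5,h_6), S(f_1,h_7), S(f_2,h_7), S(f_3,h_7), S(h_4,h_7), S(h_5,h_7), S(h_6,h_7)) all reduce to 0 modulo the current basis, so we have a Gröbner basis.
Inter-reduce: drop elements whose leading term is divisible by another's, tail-reduce, and make monic.
Reduced Gröbner basis: {u - 2, v + 2}.

From the last basis element, v + 2 = 0, so v takes values in {-2}. Each choice, substituted upward through the basis, yields the corresponding point(s) of the solution set.
  v = -2: the earlier basis element becomes u - 2 = 0, giving u = 2 — point (2, -2).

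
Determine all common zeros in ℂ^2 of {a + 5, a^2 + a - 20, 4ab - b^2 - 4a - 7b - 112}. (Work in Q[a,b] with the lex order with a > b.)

{(-5, -23), (-5, -4)}

Compute a lex Gröbner basis by Buchberger's algorithm.
f_1 = a + 5, LT = a.
f_2 = a^2 + a - 20, LT = a^2.
f_3 = 4ab - 4a - b^2 - 7b - 112, LT = ab.

S(f_1,f_2): lcm = a^2. S = 4a + 20.
  leading term a: subtract (4)·f_1 from 4a + 20 → 0
  remainder 0.

S(f_1,f_3): lcm = ab. S = a + 1/4b^2 + 27/4b + 28.
  leading term a: subtract (1)·f_1 from a + 1/4b^2 + 27/4b + 28 → 1/4b^2 + 27/4b + 23
  leading term b^2: no divisor's leading term divides it; move 1/4b^2 to the remainder.
  leading term b: no divisor's leading term divides it; move 27/4b to the remainder.
  leading term 1: no divisor's leading term divides it; move 23 to the remainder.
  remainder 1/4b^2 + 27/4b + 23 ≠ 0; add h_4 = 1/4b^2 + 27/4b + 23 to the basis.

S(f_2,f_3): lcm = a^2b. S = a^2 + 1/4ab^2 + 11/4ab + 28a - 20b.
  leading term a^2: subtract (a)·f_1 from a^2 + 1/4ab^2 + 11/4ab + 28a - 20b → 1/4ab^2 + 11/4ab + 23a - 20b
  leading term ab^2: subtract (1/4b^2)·f_1 from 1/4ab^2 + 11/4ab + 23a - 20b → 11/4ab + 23a - 5/4b^2 - 20b
  leading term ab: subtract (11/4b)·f_1 from 11/4ab + 23a - 5/4b^2 - 20b → 23a - 5/4b^2 - 135/4b
  leading term a: subtract (23)·f_1 from 23a - 5/4b^2 - 135/4b → -5/4b^2 - 135/4b - 115
  leading term b^2: subtract (-5)·h_4 from -5/4b^2 - 135/4b - 115 → 0
  remainder 0.

S(f_1,h_4): leading monomials are coprime, so the S-polynomial reduces to 0 (Buchberger's first criterion).
S(f_2,h_4): leading monomials are coprime, so the S-polynomial reduces to 0 (Buchberger's first criterion).
S(f_3,h_4): lcm = ab^2. S = -28ab - 92a - 1/4b^3 - 7/4b^2 - 28b.
  leading term ab: subtract (-28b)·f_1 from -28ab - 92a - 1/4b^3 - 7/4b^2 - 28b → -92a - 1/4b^3 - 7/4b^2 + 112b
  leading term a: subtract (-92)·f_1 from -92a - 1/4b^3 - 7/4b^2 + 112b → -1/4b^3 - 7/4b^2 + 112b + 460
  leading term b^3: subtract (-b)·h_4 from -1/4b^3 - 7/4b^2 + 112b + 460 → 5b^2 + 135b + 460
  leading term b^2: subtract (20)·h_4 from 5b^2 + 135b + 460 → 0
  remainder 0.

Every S-polynomial of the final basis reduces to 0, so we have a Gröbner basis.
Inter-reduce: drop elements whose leading term is divisible by another's, tail-reduce, and make monic.
Reduced Gröbner basis: {a + 5, b^2 + 27b + 92}.

The lex basis is triangular: the last element involves only b. Solving b^2 + 27b + 92 = 0 gives b ∈ {-23, -4}; substituting each value into the earlier elements determines the remaining variables.
  b = -23: the earlier basis element becomes a + 5 = 0, giving a = -5 — point (-5, -23).
  b = -4: the earlier basis element becomes a + 5 = 0, giving a = -5 — point (-5, -4).
Check: every point annihilates each of the original generators.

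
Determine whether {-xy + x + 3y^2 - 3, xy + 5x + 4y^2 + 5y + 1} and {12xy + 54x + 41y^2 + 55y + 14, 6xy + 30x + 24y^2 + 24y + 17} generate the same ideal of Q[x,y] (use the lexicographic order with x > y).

Equality of ideals is decidable: compute both reduced Gröbner bases (unique for the ordering) and check whether they agree.
Buchberger on the first generating set:
f_1 = -xy + x + 3y^2 - 3, LT = xy.
f_2 = xy + 5x + 4y^2 + 5y + 1, LT = xy.

S(f_1,f_2): lcm = xy. S = -6x - 7y^2 - 5y + 2.
  leading term x: no divisor's leading term divides it; move -6x to the remainder.
  leading term y^2: no divisor's leading term divides it; move -7y^2 to the remainder.
  leading term y: no divisor's leading term divides it; move -5y to the remainder.
  leading term 1: no divisor's leading term divides it; move 2 to the remainder.
  remainder -6x - 7y^2 - 5y + 2 ≠ 0; add g_3 = -6x - 7y^2 - 5y + 2 to the basis.

S(f_1,g_3): lcm = xy. S = -x - 7/6y^3 - 23/6y^2 + 1/3y + 3.
  leading term x: subtract (1/6)·g_3 from -x - 7/6y^3 - 23/6y^2 + 1/3y + 3 → -7/6y^3 - 8/3y^2 + 7/6y + 8/3
  leading term y^3: no divisor's leading term divides it; move -7/6y^3 to the remainder.
  leading term y^2: no divisor's leading term divides it; move -8/3y^2 to the remainder.
  leading term y: no divisor's leading term divides it; move 7/6y to the remainder.
  leading term 1: no divisor's leading term divides it; move 8/3 to the remainder.
  remainder -7/6y^3 - 8/3y^2 + 7/6y + 8/3 ≠ 0; add g_4 = -7/6y^3 - 8/3y^2 + 7/6y + 8/3 to the basis.

The other S-polynomials (S(f_2,g_3), S(f_1,g_4), S(f_2,g_4), S(g_3,g_4)) all reduce to 0 modulo the current basis, so we have a Gröbner basis.
Inter-reduce: drop elements whose leading term is divisible by another's, tail-reduce, and make monic.
Reduced Gröbner basis: {x + 7/6y^2 + 5/6y - 1/3, y^3 + 16/7y^2 - y - 16/7}.

Buchberger on the second generating set:
h_1 = 12xy + 54x + 41y^2 + 55y + 14, LT = xy.
h_2 = 6xy + 30x + 24y^2 + 24y + 17, LT = xy.

S(h_1,h_2): lcm = xy. S = -1/2x - 7/12y^2 + 7/12y - 5/3.
  leading term x: no divisor's leading term divides it; move -1/2x to the remainder.
  leading term y^2: no divisor's leading term divides it; move -7/12y^2 to the remainder.
  leading term y: no divisor's leading term divides it; move 7/12y to the remainder.
  leading term 1: no divisor's leading term divides it; move -5/3 to the remainder.
  remainder -1/2x - 7/12y^2 + 7/12y - 5/3 ≠ 0; add k_3 = -1/2x - 7/12y^2 + 7/12y - 5/3 to the basis.

S(h_1,k_3): lcm = xy. S = 9/2x - 7/6y^3 + 55/12y^2 + 5/4y + 7/6.
  leading term x: subtract (-9)·k_3 from 9/2x - 7/6y^3 + 55/12y^2 + 5/4y + 7/6 → -7/6y^3 - 2/3y^2 + 13/2y - 83/6
  leading term y^3: no divisor's leading term divides it; move -7/6y^3 to the remainder.
  leading term y^2: no divisor's leading term divides it; move -2/3y^2 to the remainder.
  leading term y: no divisor's leading term divides it; move 13/2y to the remainder.
  leading term 1: no divisor's leading term divides it; move -83/6 to the remainder.
  remainder -7/6y^3 - 2/3y^2 + 13/2y - 83/6 ≠ 0; add k_4 = -7/6y^3 - 2/3y^2 + 13/2y - 83/6 to the basis.

The other S-polynomials (S(h_2,k_3), S(h_1,k_4), S(h_2,k_4), S(k_3,k_4)) all reduce to 0 modulo the current basis, so we have a Gröbner basis.
Inter-reduce: drop elements whose leading term is divisible by another's, tail-reduce, and make monic.
Reduced Gröbner basis: {x + 7/6y^2 - 7/6y + 10/3, y^3 + 4/7y^2 - 39/7y + 83/7}.

These differ, so the ideals are not equal.

No, the ideals differ.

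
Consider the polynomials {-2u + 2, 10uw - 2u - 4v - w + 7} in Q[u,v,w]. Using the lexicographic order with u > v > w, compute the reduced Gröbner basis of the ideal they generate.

f_1 = -2u + 2, LT = u.
f_2 = 10uw - 2u - 4v - w + 7, LT = uw.

S(f_1,f_2): lcm = uw. S = 1/5u + 2/5v - 9/10w - 7/10.
  leading term u: subtract (-1/10)·f_1 from 1/5u + 2/5v - 9/10w - 7/10 → 2/5v - 9/10w - 1/2
  leading term v: no divisor's leading term divides it; move 2/5v to the remainder.
  leading term w: no divisor's leading term divides it; move -9/10w to the remainder.
  leading term 1: no divisor's leading term divides it; move -1/2 to the remainder.
  remainder 2/5v - 9/10w - 1/2 ≠ 0; add g_3 = 2/5v - 9/10w - 1/2 to the basis.

S(f_1,g_3): leading monomials are coprime, so the S-polynomial reduces to 0 (Buchberger's first criterion).
S(f_2,g_3): leading monomials are coprime, so the S-polynomial reduces to 0 (Buchberger's first criterion).
Every S-polynomial of the final basis reduces to 0, so we have a Gröbner basis.
Inter-reduce: drop elements whose leading term is divisible by another's, tail-reduce, and make monic.

G = {u - 1, v - 9/4w - 5/4}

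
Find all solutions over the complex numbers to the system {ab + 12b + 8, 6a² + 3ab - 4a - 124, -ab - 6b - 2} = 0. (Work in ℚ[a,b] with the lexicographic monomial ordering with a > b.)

Compute a lex Gröbner basis by Buchberger's algorithm.
f_1 = ab + 12b + 8, LT = ab.
f_2 = 6a² + 3ab - 4a - 124, LT = a².
f_3 = -ab - 6b - 2, LT = ab.

S(f_1,f_2): lcm = a²b. S = -½ab² + 38/3ab + 8a + 62/3b.
  leading term ab²: subtract (-½b)·f_1 from -½ab² + 38/3ab + 8a + 62/3b → 38/3ab + 8a + 6b² + 74/3b
  leading term ab: subtract (38/3)·f_1 from 38/3ab + 8a + 6b² + 74/3b → 8a + 6b² - 382/3b - 304/3
  leading term a: no divisor's leading term divides it; move 8a to the remainder.
  leading term b²: no divisor's leading term divides it; move 6b² to the remainder.
  leading term b: no divisor's leading term divides it; move -382/3b to the remainder.
  leading term 1: no divisor's leading term divides it; move -304/3 to the remainder.
  remainder 8a + 6b² - 382/3b - 304/3 ≠ 0; add h_4 = 8a + 6b² - 382/3b - 304/3 to the basis.

S(f_1,f_3): lcm = ab. S = 6b + 6.
  leading term b: no divisor's leading term divides it; move 6b to the remainder.
  leading term 1: no divisor's leading term divides it; move 6 to the remainder.
  remainder 6b + 6 ≠ 0; add h_5 = 6b + 6 to the basis.

The other S-polynomials (S(f_2,f_3), S(f_1,h_4), S(f_2,h_4), S(f_3,h_4), S(f_1,h_5), S(f_2,h_5), S(f_3,h_5), S(h_4,h_5)) all reduce to 0 modulo the current basis, so we have a Gröbner basis.
Inter-reduce: drop elements whose leading term is divisible by another's, tail-reduce, and make monic.
Reduced Gröbner basis: {a + 4, b + 1}.

The lex basis is triangular: the last element involves only b. Solving b + 1 = 0 gives b ∈ {-1}; substituting each value into the earlier elements determines the remaining variables.
  b = -1: the earlier basis element becomes a + 4 = 0, giving a = -4 — point (-4, -1).
Substituting each solution back into the original system confirms all equations vanish.
Zero-dimensionality of the ideal guarantees finitely many solutions over ℂ.

{(-4, -1)}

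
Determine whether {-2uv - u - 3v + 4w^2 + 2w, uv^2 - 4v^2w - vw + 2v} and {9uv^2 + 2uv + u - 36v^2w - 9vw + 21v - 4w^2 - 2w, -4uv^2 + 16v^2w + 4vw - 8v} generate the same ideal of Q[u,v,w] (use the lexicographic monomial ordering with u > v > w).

Yes, the ideals are equal.

For a fixed monomial order, each ideal has a unique reduced Gröbner basis; comparing bases decides equality.
Buchberger on the first generating set:
f_1 = -2uv - u - 3v + 4w^2 + 2w, LT = uv.
f_2 = uv^2 - 4v^2w - vw + 2v, LT = uv^2.

S(f_1,f_2): lcm = uv^2. S = 1/2uv + 4v^2w + 3/2v^2 - 2vw^2 - 2v.
  reduce S modulo (f_1, f_2):
  remainder -1/4u + 4v^2w + 3/2v^2 - 2vw^2 - 11/4v + w^2 + 1/2w ≠ 0; add g_3 = -1/4u + 4v^2w + 3/2v^2 - 2vw^2 - 11/4v + w^2 + 1/2w to the basis.

S(f_1,g_3): lcm = uv. S = 1/2u + 16v^3w + 6v^3 - 8v^2w^2 - 11v^2 + 4vw^2 + 2vw + 3/2v - 2w^2 - w.
  reduce S modulo (f_1, f_2, g_3):
  remainder 16v^3w + 6v^3 - 8v^2w^2 + 8v^2w - 8v^2 + 2vw - 4v ≠ 0; add g_4 = 16v^3w + 6v^3 - 8v^2w^2 + 8v^2w - 8v^2 + 2vw - 4v to the basis.

The other S-polynomials (S(f_2,g_3), S(f_1,g_4), S(f_2,g_4), S(g_3,g_4)) all reduce to 0 modulo the current basis, so we have a Gröbner basis.
Inter-reduce: drop elements whose leading term is divisible by another's, tail-reduce, and make monic.
Reduced Gröbner basis: {u - 16v^2w - 6v^2 + 8vw^2 + 11v - 4w^2 - 2w, v^3w + 3/8v^3 - 1/2v^2w^2 + 1/2v^2w - 1/2v^2 + 1/8vw - 1/4v}.

Buchberger on the second generating set:
h_1 = 9uv^2 + 2uv + u - 36v^2w - 9vw + 21v - 4w^2 - 2w, LT = uv^2.
h_2 = -4uv^2 + 16v^2w + 4vw - 8v, LT = uv^2.

S(h_1,h_2): lcm = uv^2. S = 2/9uv + 1/9u + 1/3v - 4/9w^2 - 2/9w.
  reduce S modulo (h_1, h_2):
  remainder 2/9uv + 1/9u + 1/3v - 4/9w^2 - 2/9w ≠ 0; add k_3 = 2/9uv + 1/9u + 1/3v - 4/9w^2 - 2/9w to the basis.

S(h_1,k_3): lcm = uv^2. S = -5/18uv + 1/9u - 4v^2w - 3/2v^2 + 2vw^2 + 7/3v - 4/9w^2 - 2/9w.
  reduce S modulo (h_1, h_2, k_3):
  remainder 1/4u - 4v^2w - 3/2v^2 + 2vw^2 + 11/4v - w^2 - 1/2w ≠ 0; add k_4 = 1/4u - 4v^2w - 3/2v^2 + 2vw^2 + 11/4v - w^2 - 1/2w to the basis.

S(h_1,k_4): lcm = uv^2. S = 2/9uv + 1/9u + 16v^4w + 6v^4 - 8v^3w^2 - 11v^3 + 4v^2w^2 - 2v^2w - vw + 7/3v - 4/9w^2 - 2/9w.
  reduce S modulo (h_1, h_2, k_3, k_4):
  remainder 16v^4w + 6v^4 - 8v^3w^2 - 11v^3 + 4v^2w^2 - 2v^2w - vw + 2v ≠ 0; add k_5 = 16v^4w + 6v^4 - 8v^3w^2 - 11v^3 + 4v^2w^2 - 2v^2w - vw + 2v to the basis.

S(k_3,k_4): lcm = uv. S = 1/2u + 16v^3w + 6v^3 - 8v^2w^2 - 11v^2 + 4vw^2 + 2vw + 3/2v - 2w^2 - w.
  reduce S modulo (h_1, h_2, k_3, k_4, k_5):
  remainder 16v^3w + 6v^3 - 8v^2w^2 + 8v^2w - 8v^2 + 2vw - 4v ≠ 0; add k_6 = 16v^3w + 6v^3 - 8v^2w^2 + 8v^2w - 8v^2 + 2vw - 4v to the basis.

The other S-polynomials (S(h_2,k_3), S(h_2,k_4), S(h_1,k_5), S(h_2,k_5), S(k_3,k_5), S(k_4,k_5), S(h_1,k_6), S(h_2,k_6), S(k_3,k_6), S(k_4,k_6), S(k_5,k_6)) all reduce to 0 modulo the current basis, so we have a Gröbner basis.
Inter-reduce: drop elements whose leading term is divisible by another's, tail-reduce, and make monic.
Reduced Gröbner basis: {u - 16v^2w - 6v^2 + 8vw^2 + 11v - 4w^2 - 2w, v^3w + 3/8v^3 - 1/2v^2w^2 + 1/2v^2w - 1/2v^2 + 1/8vw - 1/4v}.

Same reduced basis, so the two generating sets span the same ideal.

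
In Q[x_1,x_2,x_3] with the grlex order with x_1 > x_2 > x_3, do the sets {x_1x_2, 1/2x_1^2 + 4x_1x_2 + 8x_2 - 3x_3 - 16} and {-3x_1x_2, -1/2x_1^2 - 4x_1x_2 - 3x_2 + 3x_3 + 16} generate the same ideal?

Equality of ideals is decidable: compute both reduced Gröbner bases (unique for the ordering) and check whether they agree.
Buchberger on the first generating set:
f_1 = x_1x_2, LT = x_1x_2.
f_2 = 1/2x_1^2 + 4x_1x_2 + 8x_2 - 3x_3 - 16, LT = x_1^2.

S(f_1,f_2): lcm = x_1^2x_2. S = -8x_1x_2^2 - 16x_2^2 + 6x_2x_3 + 32x_2.
  reduce S modulo (f_1, f_2):
  remainder -16x_2^2 + 6x_2x_3 + 32x_2 ≠ 0; add g_3 = -16x_2^2 + 6x_2x_3 + 32x_2 to the basis.

The other S-polynomials (S(f_1,g_3), S(f_2,g_3)) all reduce to 0 modulo the current basis, so we have a Gröbner basis.
Inter-reduce: drop elements whose leading term is divisible by another's, tail-reduce, and make monic.
Reduced Gröbner basis: {x_1^2 + 16x_2 - 6x_3 - 32, x_1x_2, x_2^2 - 3/8x_2x_3 - 2x_2}.

Buchberger on the second generating set:
h_1 = -3x_1x_2, LT = x_1x_2.
h_2 = -1/2x_1^2 - 4x_1x_2 - 3x_2 + 3x_3 + 16, LT = x_1^2.

S(h_1,h_2): lcm = x_1^2x_2. S = -8x_1x_2^2 - 6x_2^2 + 6x_2x_3 + 32x_2.
  reduce S modulo (h_1, h_2):
  remainder -6x_2^2 + 6x_2x_3 + 32x_2 ≠ 0; add k_3 = -6x_2^2 + 6x_2x_3 + 32x_2 to the basis.

The other S-polynomials (S(h_1,k_3), S(h_2,k_3)) all reduce to 0 modulo the current basis, so we have a Gröbner basis.
Inter-reduce: drop elements whose leading term is divisible by another's, tail-reduce, and make monic.
Reduced Gröbner basis: {x_1^2 + 6x_2 - 6x_3 - 32, x_1x_2, x_2^2 - x_2x_3 - 16/3x_2}.

The bases are distinct; the ideals are different.

No, the ideals differ.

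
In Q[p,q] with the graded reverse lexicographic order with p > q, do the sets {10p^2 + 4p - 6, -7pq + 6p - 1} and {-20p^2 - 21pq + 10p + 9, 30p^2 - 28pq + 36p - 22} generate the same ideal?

Yes, the ideals are equal.

Since reduced Gröbner bases are canonical representatives of ideals under a given ordering, it suffices to compute and compare them.
Buchberger on the first generating set:
f_1 = 10p^2 + 4p - 6, LT = p^2.
f_2 = -7pq + 6p - 1, LT = pq.

S(f_1,f_2): lcm = p^2q. S = 6/7p^2 + 2/5pq - 1/7p - 3/5q.
  leading term p^2: subtract (3/35)·f_1 from 6/7p^2 + 2/5pq - 1/7p - 3/5q → 2/5pq - 17/35p - 3/5q + 18/35
  leading term pq: subtract (-2/35)·f_2 from 2/5pq - 17/35p - 3/5q + 18/35 → -1/7p - 3/5q + 16/35
  leading term p: no divisor's leading term divides it; move -1/7p to the remainder.
  leading term q: no divisor's leading term divides it; move -3/5q to the remainder.
  leading term 1: no divisor's leading term divides it; move 16/35 to the remainder.
  remainder -1/7p - 3/5q + 16/35 ≠ 0; add g_3 = -1/7p - 3/5q + 16/35 to the basis.

S(f_2,g_3): lcm = pq. S = -21/5q^2 - 6/7p + 16/5q + 1/7.
  leading term q^2: no divisor's leading term divides it; move -21/5q^2 to the remainder.
  leading term p: subtract (6)·g_3 from -6/7p + 16/5q + 1/7 → 34/5q - 13/5
  leading term q: no divisor's leading term divides it; move 34/5q to the remainder.
  leading term 1: no divisor's leading term divides it; move -13/5 to the remainder.
  remainder -21/5q^2 + 34/5q - 13/5 ≠ 0; add g_4 = -21/5q^2 + 34/5q - 13/5 to the basis.

The other S-polynomials (S(f_1,g_3), S(f_1,g_4), S(f_2,g_4), S(g_3,g_4)) all reduce to 0 modulo the current basis, so we have a Gröbner basis.
Inter-reduce: drop elements whose leading term is divisible by another's, tail-reduce, and make monic.
Reduced Gröbner basis: {q^2 - 34/21q + 13/21, p + 21/5q - 16/5}.

Buchberger on the second generating set:
h_1 = -20p^2 - 21pq + 10p + 9, LT = p^2.
h_2 = 30p^2 - 28pq + 36p - 22, LT = p^2.

S(h_1,h_2): lcm = p^2. S = 119/60pq - 17/10p + 17/60.
  leading term pq: no divisor's leading term divides it; move 119/60pq to the remainder.
  leading term p: no divisor's leading term divides it; move -17/10p to the remainder.
  leading term 1: no divisor's leading term divides it; move 17/60 to the remainder.
  remainder 119/60pq - 17/10p + 17/60 ≠ 0; add k_3 = 119/60pq - 17/10p + 17/60 to the basis.

S(h_1,k_3): lcm = p^2q. S = 21/20pq^2 + 6/7p^2 - 1/2pq - 1/7p - 9/20q.
  leading term pq^2: subtract (9/17q)·k_3 from 21/20pq^2 + 6/7p^2 - 1/2pq - 1/7p - 9/20q → 6/7p^2 + 2/5pq - 1/7p - 3/5q
  leading term p^2: subtract (-3/70)·h_1 from 6/7p^2 + 2/5pq - 1/7p - 3/5q → -1/2pq + 2/7p - 3/5q + 27/70
  leading term pq: subtract (-30/119)·k_3 from -1/2pq + 2/7p - 3/5q + 27/70 → -1/7p - 3/5q + 16/35
  leading term p: no divisor's leading term divides it; move -1/7p to the remainder.
  leading term q: no divisor's leading term divides it; move -3/5q to the remainder.
  leading term 1: no divisor's leading term divides it; move 16/35 to the remainder.
  remainder -1/7p - 3/5q + 16/35 ≠ 0; add k_4 = -1/7p - 3/5q + 16/35 to the basis.

S(k_3,k_4): lcm = pq. S = -21/5q^2 - 6/7p + 16/5q + 1/7.
  leading term q^2: no divisor's leading term divides it; move -21/5q^2 to the remainder.
  leading term p: subtract (6)·k_4 from -6/7p + 16/5q + 1/7 → 34/5q - 13/5
  leading term q: no divisor's leading term divides it; move 34/5q to the remainder.
  leading term 1: no divisor's leading term divides it; move -13/5 to the remainder.
  remainder -21/5q^2 + 34/5q - 13/5 ≠ 0; add k_5 = -21/5q^2 + 34/5q - 13/5 to the basis.

The other S-polynomials (S(h_2,k_3), S(h_1,k_4), S(h_2,k_4), S(h_1,k_5), S(h_2,k_5), S(k_3,k_5), S(k_4,k_5)) all reduce to 0 modulo the current basis, so we have a Gröbner basis.
Inter-reduce: drop elements whose leading term is divisible by another's, tail-reduce, and make monic.
Reduced Gröbner basis: {q^2 - 34/21q + 13/21, p + 21/5q - 16/5}.

Same reduced basis, so the two generating sets span the same ideal.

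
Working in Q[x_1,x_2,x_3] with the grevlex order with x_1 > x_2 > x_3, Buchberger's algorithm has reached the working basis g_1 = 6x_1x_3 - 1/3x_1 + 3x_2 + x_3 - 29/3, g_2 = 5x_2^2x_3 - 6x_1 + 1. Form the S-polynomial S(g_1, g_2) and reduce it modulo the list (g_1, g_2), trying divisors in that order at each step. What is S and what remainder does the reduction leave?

lcm(LM(g_1), LM(g_2)) = x_1x_2^2x_3.
S = (lcm/LT(g_1))·g_1 − (lcm/LT(g_2))·g_2 = -1/18x_1x_2^2 + 1/2x_2^3 + 1/6x_2^2x_3 + 6/5x_1^2 - 29/18x_2^2 - 1/5x_1.
Reduce S modulo (g_1, g_2) in that order:
  leading term x_1x_2^2: no divisor's leading term divides it; move -1/18x_1x_2^2 to the remainder.
  leading term x_2^3: no divisor's leading term divides it; move 1/2x_2^3 to the remainder.
  leading term x_2^2x_3: subtract (1/30)·g_2 from 1/6x_2^2x_3 + 6/5x_1^2 - 29/18x_2^2 - 1/5x_1 → 6/5x_1^2 - 29/18x_2^2 - 1/30
  leading term x_1^2: no divisor's leading term divides it; move 6/5x_1^2 to the remainder.
  leading term x_2^2: no divisor's leading term divides it; move -29/18x_2^2 to the remainder.
  leading term 1: no divisor's leading term divides it; move -1/30 to the remainder.
The remainder -1/18x_1x_2^2 + 1/2x_2^3 + 6/5x_1^2 - 29/18x_2^2 - 1/30 is nonzero, so it would be added as the next basis element.

S(g_1, g_2) = -1/18x_1x_2^2 + 1/2x_2^3 + 1/6x_2^2x_3 + 6/5x_1^2 - 29/18x_2^2 - 1/5x_1; remainder on division = -1/18x_1x_2^2 + 1/2x_2^3 + 6/5x_1^2 - 29/18x_2^2 - 1/30.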